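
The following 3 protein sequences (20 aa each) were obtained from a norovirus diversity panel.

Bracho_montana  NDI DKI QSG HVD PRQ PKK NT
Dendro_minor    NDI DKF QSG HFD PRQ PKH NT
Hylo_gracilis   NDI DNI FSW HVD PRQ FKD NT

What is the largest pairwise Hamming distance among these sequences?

7

Pairwise Hamming distances:
  Bracho_montana vs Dendro_minor: 3
  Bracho_montana vs Hylo_gracilis: 5
  Dendro_minor vs Hylo_gracilis: 7
The largest is 7, between Dendro_minor and Hylo_gracilis.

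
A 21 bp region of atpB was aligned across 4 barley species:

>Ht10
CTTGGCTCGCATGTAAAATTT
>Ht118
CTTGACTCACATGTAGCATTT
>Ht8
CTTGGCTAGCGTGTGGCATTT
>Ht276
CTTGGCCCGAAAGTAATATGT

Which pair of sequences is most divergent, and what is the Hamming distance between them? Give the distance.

9

Pairwise Hamming distances:
  Ht10 vs Ht118: 4
  Ht10 vs Ht8: 5
  Ht10 vs Ht276: 5
  Ht118 vs Ht8: 5
  Ht118 vs Ht276: 8
  Ht8 vs Ht276: 9
The largest is 9, between Ht8 and Ht276.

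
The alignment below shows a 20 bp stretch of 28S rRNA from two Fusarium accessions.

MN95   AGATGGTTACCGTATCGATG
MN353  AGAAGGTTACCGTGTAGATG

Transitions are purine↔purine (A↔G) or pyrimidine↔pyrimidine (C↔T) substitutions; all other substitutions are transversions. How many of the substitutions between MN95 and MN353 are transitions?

1

The sequences differ at positions 4 (T/A, transversion), 14 (A/G, transition), 16 (C/A, transversion).
Of the 3 differences, 1 transition and 2 transversions, so the answer is 1.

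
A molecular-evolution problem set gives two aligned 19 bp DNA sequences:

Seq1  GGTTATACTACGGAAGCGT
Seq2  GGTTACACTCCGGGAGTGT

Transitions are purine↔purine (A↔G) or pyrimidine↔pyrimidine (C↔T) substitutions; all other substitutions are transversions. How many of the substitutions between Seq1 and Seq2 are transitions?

Mismatches occur at site 6 (T/C, transition), site 10 (A/C, transversion), site 14 (A/G, transition), site 17 (C/T, transition).
Of the 4 differences, 3 transitions and 1 transversion, so the answer is 3.

3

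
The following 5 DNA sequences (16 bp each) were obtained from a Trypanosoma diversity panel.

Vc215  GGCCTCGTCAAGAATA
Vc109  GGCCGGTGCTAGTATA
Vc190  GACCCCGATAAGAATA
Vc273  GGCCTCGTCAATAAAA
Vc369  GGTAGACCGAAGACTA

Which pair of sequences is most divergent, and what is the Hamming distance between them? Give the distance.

Pairwise Hamming distances:
  Vc215 vs Vc109: 6
  Vc215 vs Vc190: 4
  Vc215 vs Vc273: 2
  Vc215 vs Vc369: 8
  Vc109 vs Vc190: 8
  Vc109 vs Vc273: 8
  Vc109 vs Vc369: 9
  Vc190 vs Vc273: 6
  Vc190 vs Vc369: 9
  Vc273 vs Vc369: 10
The largest is 10, between Vc273 and Vc369.

10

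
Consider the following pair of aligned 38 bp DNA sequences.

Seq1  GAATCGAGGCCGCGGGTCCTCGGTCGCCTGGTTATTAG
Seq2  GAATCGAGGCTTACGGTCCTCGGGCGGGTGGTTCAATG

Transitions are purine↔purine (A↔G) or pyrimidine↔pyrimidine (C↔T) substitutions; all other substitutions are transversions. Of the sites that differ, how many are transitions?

Mismatches occur at site 11 (C/T, transition), site 12 (G/T, transversion), site 13 (C/A, transversion), site 14 (G/C, transversion), site 24 (T/G, transversion), site 27 (C/G, transversion), site 28 (C/G, transversion), site 34 (A/C, transversion), site 35 (T/A, transversion), site 36 (T/A, transversion), site 37 (A/T, transversion).
Of the 11 differences, 1 transition and 10 transversions, so the answer is 1.

1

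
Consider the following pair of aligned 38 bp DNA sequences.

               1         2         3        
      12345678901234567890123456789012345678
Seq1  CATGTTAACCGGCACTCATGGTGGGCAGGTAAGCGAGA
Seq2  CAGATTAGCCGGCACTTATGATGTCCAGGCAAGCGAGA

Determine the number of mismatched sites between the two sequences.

8

Mismatches occur at site 3 (T/G), site 4 (G/A), site 8 (A/G), site 17 (C/T), site 21 (G/A), site 24 (G/T), site 25 (G/C), site 30 (T/C).
That gives 8 mismatches out of 38 aligned sites, so the Hamming distance is 8.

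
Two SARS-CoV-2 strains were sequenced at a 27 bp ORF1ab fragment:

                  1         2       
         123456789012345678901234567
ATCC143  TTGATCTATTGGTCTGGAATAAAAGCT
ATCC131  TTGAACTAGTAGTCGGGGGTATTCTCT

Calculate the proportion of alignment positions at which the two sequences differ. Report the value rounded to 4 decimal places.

0.3704

Differing sites — 5:T/A; 9:T/G; 11:G/A; 15:T/G; 18:A/G; 19:A/G; 22:A/T; 23:A/T; 24:A/C; 25:G/T.
There are 10 differences over 27 sites, so p = 10/27 = 0.3704.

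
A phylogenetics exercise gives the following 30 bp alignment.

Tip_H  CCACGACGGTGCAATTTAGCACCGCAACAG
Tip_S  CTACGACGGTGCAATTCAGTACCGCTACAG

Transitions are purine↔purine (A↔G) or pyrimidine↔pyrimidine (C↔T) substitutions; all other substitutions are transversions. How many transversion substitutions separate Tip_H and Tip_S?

The sequences differ at positions 2 (C/T, transition), 17 (T/C, transition), 20 (C/T, transition), 26 (A/T, transversion).
Of the 4 differences, 3 transitions and 1 transversion, so the answer is 1.

1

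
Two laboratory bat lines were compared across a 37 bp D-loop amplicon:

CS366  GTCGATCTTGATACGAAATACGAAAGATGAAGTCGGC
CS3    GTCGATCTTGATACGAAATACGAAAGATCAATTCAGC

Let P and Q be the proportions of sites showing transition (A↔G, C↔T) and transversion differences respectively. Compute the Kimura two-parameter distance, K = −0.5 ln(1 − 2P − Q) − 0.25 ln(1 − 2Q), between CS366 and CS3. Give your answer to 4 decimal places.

Differing sites — 29:G/C (Tv); 32:G/T (Tv); 35:G/A (Ti).
Of the 3 differences, 1 transition and 2 transversions over 37 sites: P = 1/37 = 0.027027, Q = 2/37 = 0.054054.
d = −0.5·ln(0.891892) − 0.25·ln(0.891892) = −0.5·(-0.114410) − 0.25·(-0.114410) = 0.0858.

0.0858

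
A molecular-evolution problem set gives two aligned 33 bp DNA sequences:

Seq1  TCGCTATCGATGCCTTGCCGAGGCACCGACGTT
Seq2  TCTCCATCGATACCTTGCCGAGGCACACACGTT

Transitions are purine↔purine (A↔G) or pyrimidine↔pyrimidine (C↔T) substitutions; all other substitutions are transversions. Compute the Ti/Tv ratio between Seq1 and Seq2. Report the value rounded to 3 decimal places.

0.667

Mismatches occur at site 3 (G→T, transversion), site 5 (T→C, transition), site 12 (G→A, transition), site 27 (C→A, transversion), site 28 (G→C, transversion).
Of the 5 differences, 2 transitions and 3 transversions, so Ti/Tv = 2/3 = 0.667.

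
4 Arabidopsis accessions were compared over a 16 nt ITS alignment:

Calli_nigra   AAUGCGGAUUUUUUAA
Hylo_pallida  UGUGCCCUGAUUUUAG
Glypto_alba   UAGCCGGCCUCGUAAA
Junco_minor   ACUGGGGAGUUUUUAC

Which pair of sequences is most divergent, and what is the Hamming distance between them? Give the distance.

Pairwise Hamming distances:
  Calli_nigra vs Hylo_pallida: 8
  Calli_nigra vs Glypto_alba: 8
  Calli_nigra vs Junco_minor: 4
  Hylo_pallida vs Glypto_alba: 12
  Hylo_pallida vs Junco_minor: 8
  Glypto_alba vs Junco_minor: 11
The largest is 12, between Hylo_pallida and Glypto_alba.

12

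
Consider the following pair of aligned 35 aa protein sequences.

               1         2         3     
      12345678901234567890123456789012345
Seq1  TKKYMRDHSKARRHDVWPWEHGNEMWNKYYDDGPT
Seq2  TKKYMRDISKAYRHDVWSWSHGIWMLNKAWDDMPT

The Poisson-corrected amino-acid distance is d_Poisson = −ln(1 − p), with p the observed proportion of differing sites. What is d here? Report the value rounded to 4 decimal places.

0.3365

Differing sites — 8:H/I; 12:R/Y; 18:P/S; 20:E/S; 23:N/I; 24:E/W; 26:W/L; 29:Y/A; 30:Y/W; 33:G/M.
p = 10/35 = 0.285714.
d = −ln(1 − 0.285714) = −ln(0.714286) = 0.3365.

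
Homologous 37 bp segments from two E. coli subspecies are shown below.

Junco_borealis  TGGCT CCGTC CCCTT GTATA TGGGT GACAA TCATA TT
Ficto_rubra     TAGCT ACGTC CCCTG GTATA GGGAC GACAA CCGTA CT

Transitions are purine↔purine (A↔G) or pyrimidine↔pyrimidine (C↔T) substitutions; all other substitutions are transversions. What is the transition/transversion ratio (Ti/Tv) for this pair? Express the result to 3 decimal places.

The sequences differ at positions 2 (G/A, transition), 6 (C/A, transversion), 15 (T/G, transversion), 21 (T/G, transversion), 24 (G/A, transition), 25 (T/C, transition), 31 (T/C, transition), 33 (A/G, transition), 36 (T/C, transition).
Of the 9 differences, 6 transitions and 3 transversions, so Ti/Tv = 6/3 = 2.000.

2.000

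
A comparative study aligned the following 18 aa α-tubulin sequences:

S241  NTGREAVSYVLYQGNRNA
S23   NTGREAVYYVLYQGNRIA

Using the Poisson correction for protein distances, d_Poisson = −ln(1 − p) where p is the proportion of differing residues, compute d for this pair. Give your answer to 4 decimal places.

The sequences differ at positions 8 (S/Y), 17 (N/I).
p = 2/18 = 0.111111.
d = −ln(1 − 0.111111) = −ln(0.888889) = 0.1178.

0.1178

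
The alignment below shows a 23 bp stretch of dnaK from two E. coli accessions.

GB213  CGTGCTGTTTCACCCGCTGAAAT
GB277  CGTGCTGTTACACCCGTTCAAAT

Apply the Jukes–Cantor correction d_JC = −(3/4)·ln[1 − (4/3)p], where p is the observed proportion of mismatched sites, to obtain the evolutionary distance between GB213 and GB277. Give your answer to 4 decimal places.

0.1433

The sequences differ at positions 10 (T/A), 17 (C/T), 19 (G/C).
p = 3/23 = 0.130435.
d = −0.75 · ln(1 − (4/3)·0.130435) = −0.75 · ln(0.826087) = −0.75 · (-0.191055) = 0.1433.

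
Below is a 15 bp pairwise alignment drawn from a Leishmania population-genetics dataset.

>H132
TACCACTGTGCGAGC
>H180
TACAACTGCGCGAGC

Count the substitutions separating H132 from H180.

2

The sequences differ at positions 4 (C/A), 9 (T/C).
That gives 2 mismatches out of 15 aligned sites, so the Hamming distance is 2.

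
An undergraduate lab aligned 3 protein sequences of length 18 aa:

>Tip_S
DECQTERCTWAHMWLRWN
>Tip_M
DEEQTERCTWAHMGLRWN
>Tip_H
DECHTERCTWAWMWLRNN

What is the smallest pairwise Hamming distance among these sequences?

Pairwise Hamming distances:
  Tip_S vs Tip_M: 2
  Tip_S vs Tip_H: 3
  Tip_M vs Tip_H: 5
The smallest is 2, between Tip_S and Tip_M.

2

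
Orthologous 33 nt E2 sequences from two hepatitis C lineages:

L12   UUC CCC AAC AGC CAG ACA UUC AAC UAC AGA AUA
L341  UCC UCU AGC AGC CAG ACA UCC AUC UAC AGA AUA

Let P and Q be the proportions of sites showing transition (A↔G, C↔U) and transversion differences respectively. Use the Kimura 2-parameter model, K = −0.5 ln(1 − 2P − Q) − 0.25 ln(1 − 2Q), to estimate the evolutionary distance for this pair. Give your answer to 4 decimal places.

Differing sites — 2:U/C (Ti); 4:C/U (Ti); 6:C/U (Ti); 8:A/G (Ti); 20:U/C (Ti); 23:A/U (Tv).
Of the 6 differences, 5 transitions and 1 transversion over 33 sites: P = 5/33 = 0.151515, Q = 1/33 = 0.030303.
d = −0.5·ln(0.666667) − 0.25·ln(0.939394) = −0.5·(-0.405465) − 0.25·(-0.062520) = 0.2184.

0.2184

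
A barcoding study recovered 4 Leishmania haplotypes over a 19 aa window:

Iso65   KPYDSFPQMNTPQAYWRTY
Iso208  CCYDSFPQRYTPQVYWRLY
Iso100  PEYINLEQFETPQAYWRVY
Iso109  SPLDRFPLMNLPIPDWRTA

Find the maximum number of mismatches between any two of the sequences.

16

Pairwise Hamming distances:
  Iso65 vs Iso208: 6
  Iso65 vs Iso100: 9
  Iso65 vs Iso109: 9
  Iso208 vs Iso100: 10
  Iso208 vs Iso109: 13
  Iso100 vs Iso109: 16
The largest is 16, between Iso100 and Iso109.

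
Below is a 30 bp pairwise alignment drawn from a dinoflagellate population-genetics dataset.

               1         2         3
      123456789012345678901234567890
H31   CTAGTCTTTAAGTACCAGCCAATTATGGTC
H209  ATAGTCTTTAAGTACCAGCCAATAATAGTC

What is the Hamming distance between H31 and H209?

Differing sites — 1:C/A; 24:T/A; 27:G/A.
That gives 3 mismatches out of 30 aligned sites, so the Hamming distance is 3.

3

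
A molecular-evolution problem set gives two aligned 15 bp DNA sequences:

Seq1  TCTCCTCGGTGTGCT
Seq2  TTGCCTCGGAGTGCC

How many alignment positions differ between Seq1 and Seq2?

4

Differing sites — 2:C/T; 3:T/G; 10:T/A; 15:T/C.
That gives 4 mismatches out of 15 aligned sites, so the Hamming distance is 4.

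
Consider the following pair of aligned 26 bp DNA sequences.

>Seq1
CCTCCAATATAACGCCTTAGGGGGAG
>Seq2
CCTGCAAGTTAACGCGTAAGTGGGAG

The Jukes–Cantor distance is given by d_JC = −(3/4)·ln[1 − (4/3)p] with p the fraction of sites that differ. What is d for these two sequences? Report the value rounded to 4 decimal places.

Differing sites — 4:C/G; 8:T/G; 9:A/T; 16:C/G; 18:T/A; 21:G/T.
p = 6/26 = 0.230769.
d = −0.75 · ln(1 − (4/3)·0.230769) = −0.75 · ln(0.692308) = −0.75 · (-0.367724) = 0.2758.

0.2758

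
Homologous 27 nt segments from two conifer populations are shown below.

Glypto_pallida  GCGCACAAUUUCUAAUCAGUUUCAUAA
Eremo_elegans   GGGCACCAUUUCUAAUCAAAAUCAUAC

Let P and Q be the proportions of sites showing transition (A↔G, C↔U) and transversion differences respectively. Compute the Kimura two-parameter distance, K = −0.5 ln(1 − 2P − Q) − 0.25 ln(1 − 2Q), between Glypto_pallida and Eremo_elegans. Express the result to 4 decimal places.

The sequences differ at positions 2 (C/G, transversion), 7 (A/C, transversion), 19 (G/A, transition), 20 (U/A, transversion), 21 (U/A, transversion), 27 (A/C, transversion).
Of the 6 differences, 1 transition and 5 transversions over 27 sites: P = 1/27 = 0.037037, Q = 5/27 = 0.185185.
d = −0.5·ln(0.740741) − 0.25·ln(0.629630) = −0.5·(-0.300104) − 0.25·(-0.462623) = 0.2657.

0.2657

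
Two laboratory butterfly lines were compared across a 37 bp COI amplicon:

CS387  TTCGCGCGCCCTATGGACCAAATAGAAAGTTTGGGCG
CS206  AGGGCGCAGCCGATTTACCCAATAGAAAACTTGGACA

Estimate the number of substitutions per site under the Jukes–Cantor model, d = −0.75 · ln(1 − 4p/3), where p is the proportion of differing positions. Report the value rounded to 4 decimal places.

0.4740

Mismatches occur at site 1 (T↔A), site 2 (T↔G), site 3 (C↔G), site 8 (G↔A), site 9 (C↔G), site 12 (T↔G), site 15 (G↔T), site 16 (G↔T), site 20 (A↔C), site 29 (G↔A), site 30 (T↔C), site 35 (G↔A), site 37 (G↔A).
p = 13/37 = 0.351351.
d = −0.75 · ln(1 − (4/3)·0.351351) = −0.75 · ln(0.531532) = −0.75 · (-0.631992) = 0.4740.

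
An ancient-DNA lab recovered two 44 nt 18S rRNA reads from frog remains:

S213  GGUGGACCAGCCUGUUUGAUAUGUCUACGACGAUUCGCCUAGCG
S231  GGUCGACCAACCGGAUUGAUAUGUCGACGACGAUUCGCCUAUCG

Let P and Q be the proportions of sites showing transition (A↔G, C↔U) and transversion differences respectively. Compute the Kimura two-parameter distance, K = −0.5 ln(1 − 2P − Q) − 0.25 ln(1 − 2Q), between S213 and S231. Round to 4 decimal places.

Mismatches occur at site 4 (G→C, transversion), site 10 (G→A, transition), site 13 (U→G, transversion), site 15 (U→A, transversion), site 26 (U→G, transversion), site 42 (G→U, transversion).
Of the 6 differences, 1 transition and 5 transversions over 44 sites: P = 1/44 = 0.022727, Q = 5/44 = 0.113636.
d = −0.5·ln(0.840910) − 0.25·ln(0.772728) = −0.5·(-0.173271) − 0.25·(-0.257828) = 0.1511.

0.1511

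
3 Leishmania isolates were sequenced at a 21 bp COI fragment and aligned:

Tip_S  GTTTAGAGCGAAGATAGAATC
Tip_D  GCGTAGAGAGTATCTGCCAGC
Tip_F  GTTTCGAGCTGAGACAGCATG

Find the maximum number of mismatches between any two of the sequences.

13

Pairwise Hamming distances:
  Tip_S vs Tip_D: 10
  Tip_S vs Tip_F: 6
  Tip_D vs Tip_F: 13
The largest is 13, between Tip_D and Tip_F.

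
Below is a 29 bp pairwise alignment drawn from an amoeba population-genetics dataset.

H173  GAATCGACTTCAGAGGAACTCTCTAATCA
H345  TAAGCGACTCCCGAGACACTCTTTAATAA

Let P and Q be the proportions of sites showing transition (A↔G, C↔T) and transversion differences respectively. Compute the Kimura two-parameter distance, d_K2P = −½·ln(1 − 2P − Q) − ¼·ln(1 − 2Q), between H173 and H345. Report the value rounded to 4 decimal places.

0.3442

Differing sites — 1:G/T (Tv); 4:T/G (Tv); 10:T/C (Ti); 12:A/C (Tv); 16:G/A (Ti); 17:A/C (Tv); 23:C/T (Ti); 28:C/A (Tv).
Of the 8 differences, 3 transitions and 5 transversions over 29 sites: P = 3/29 = 0.103448, Q = 5/29 = 0.172414.
d = −0.5·ln(0.620690) − 0.25·ln(0.655172) = −0.5·(-0.476924) − 0.25·(-0.422857) = 0.3442.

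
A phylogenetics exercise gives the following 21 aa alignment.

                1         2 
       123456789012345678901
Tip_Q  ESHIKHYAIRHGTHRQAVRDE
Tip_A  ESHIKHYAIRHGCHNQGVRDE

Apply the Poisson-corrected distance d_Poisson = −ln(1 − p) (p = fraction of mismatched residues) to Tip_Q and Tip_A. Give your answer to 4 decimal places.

0.1542

The sequences differ at positions 13 (T/C), 15 (R/N), 17 (A/G).
p = 3/21 = 0.142857.
d = −ln(1 − 0.142857) = −ln(0.857143) = 0.1542.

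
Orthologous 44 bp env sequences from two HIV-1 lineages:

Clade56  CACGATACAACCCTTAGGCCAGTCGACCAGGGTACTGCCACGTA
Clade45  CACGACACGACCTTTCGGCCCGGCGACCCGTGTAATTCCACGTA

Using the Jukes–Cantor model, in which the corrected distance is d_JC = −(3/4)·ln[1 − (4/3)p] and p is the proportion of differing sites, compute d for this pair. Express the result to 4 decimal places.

Mismatches occur at site 6 (T↔C), site 9 (A↔G), site 13 (C↔T), site 16 (A↔C), site 21 (A↔C), site 23 (T↔G), site 29 (A↔C), site 31 (G↔T), site 35 (C↔A), site 37 (G↔T).
p = 10/44 = 0.227273.
d = −0.75 · ln(1 − (4/3)·0.227273) = −0.75 · ln(0.696969) = −0.75 · (-0.361014) = 0.2708.

0.2708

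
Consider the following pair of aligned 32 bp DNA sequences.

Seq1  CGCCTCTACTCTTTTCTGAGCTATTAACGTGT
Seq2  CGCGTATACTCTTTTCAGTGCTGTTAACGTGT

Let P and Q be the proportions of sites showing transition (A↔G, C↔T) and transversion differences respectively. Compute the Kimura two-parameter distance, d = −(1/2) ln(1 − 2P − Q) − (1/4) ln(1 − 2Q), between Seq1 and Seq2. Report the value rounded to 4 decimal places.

0.1757

The sequences differ at positions 4 (C/G, transversion), 6 (C/A, transversion), 17 (T/A, transversion), 19 (A/T, transversion), 23 (A/G, transition).
Of the 5 differences, 1 transition and 4 transversions over 32 sites: P = 1/32 = 0.031250, Q = 4/32 = 0.125000.
d = −0.5·ln(0.812500) − 0.25·ln(0.750000) = −0.5·(-0.207639) − 0.25·(-0.287682) = 0.1757.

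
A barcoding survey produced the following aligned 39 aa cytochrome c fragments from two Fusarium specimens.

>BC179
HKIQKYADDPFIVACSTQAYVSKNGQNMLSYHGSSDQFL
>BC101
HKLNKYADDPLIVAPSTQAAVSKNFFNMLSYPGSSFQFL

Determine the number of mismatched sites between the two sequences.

9

Differing sites — 3:I/L; 4:Q/N; 11:F/L; 15:C/P; 20:Y/A; 25:G/F; 26:Q/F; 32:H/P; 36:D/F.
That gives 9 mismatches out of 39 aligned sites, so the Hamming distance is 9.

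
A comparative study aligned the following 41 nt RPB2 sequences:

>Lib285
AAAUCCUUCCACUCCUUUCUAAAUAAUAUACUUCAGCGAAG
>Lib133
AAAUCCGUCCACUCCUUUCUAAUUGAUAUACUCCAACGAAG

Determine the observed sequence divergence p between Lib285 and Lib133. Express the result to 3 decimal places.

Mismatches occur at site 7 (U/G), site 23 (A/U), site 25 (A/G), site 33 (U/C), site 36 (G/A).
There are 5 differences over 41 sites, so p = 5/41 = 0.122.

0.122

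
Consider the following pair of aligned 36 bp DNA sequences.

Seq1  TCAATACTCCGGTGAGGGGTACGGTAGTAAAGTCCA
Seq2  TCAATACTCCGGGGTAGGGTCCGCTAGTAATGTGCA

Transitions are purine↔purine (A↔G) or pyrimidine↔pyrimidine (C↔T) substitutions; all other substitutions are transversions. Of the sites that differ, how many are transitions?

The sequences differ at positions 13 (T/G, transversion), 15 (A/T, transversion), 16 (G/A, transition), 21 (A/C, transversion), 24 (G/C, transversion), 31 (A/T, transversion), 34 (C/G, transversion).
Of the 7 differences, 1 transition and 6 transversions, so the answer is 1.

1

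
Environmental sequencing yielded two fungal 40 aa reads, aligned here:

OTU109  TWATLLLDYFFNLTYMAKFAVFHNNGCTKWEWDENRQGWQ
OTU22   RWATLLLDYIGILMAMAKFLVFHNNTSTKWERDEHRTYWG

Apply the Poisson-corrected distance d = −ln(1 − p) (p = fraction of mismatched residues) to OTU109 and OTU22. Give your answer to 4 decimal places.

Differing sites — 1:T/R; 10:F/I; 11:F/G; 12:N/I; 14:T/M; 15:Y/A; 20:A/L; 26:G/T; 27:C/S; 32:W/R; 35:N/H; 37:Q/T; 38:G/Y; 40:Q/G.
p = 14/40 = 0.350000.
d = −ln(1 − 0.350000) = −ln(0.650000) = 0.4308.

0.4308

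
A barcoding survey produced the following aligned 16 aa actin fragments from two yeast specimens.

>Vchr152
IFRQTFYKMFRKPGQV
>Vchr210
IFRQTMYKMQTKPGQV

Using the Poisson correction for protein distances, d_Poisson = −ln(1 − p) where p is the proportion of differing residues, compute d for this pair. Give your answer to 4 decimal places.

Mismatches occur at site 6 (F→M), site 10 (F→Q), site 11 (R→T).
p = 3/16 = 0.187500.
d = −ln(1 − 0.187500) = −ln(0.812500) = 0.2076.

0.2076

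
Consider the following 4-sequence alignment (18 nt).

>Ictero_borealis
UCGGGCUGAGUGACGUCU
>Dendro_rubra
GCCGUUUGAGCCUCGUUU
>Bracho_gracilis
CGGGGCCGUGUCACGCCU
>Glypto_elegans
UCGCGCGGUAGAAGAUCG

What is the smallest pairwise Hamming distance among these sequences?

6

Pairwise Hamming distances:
  Ictero_borealis vs Dendro_rubra: 8
  Ictero_borealis vs Bracho_gracilis: 6
  Ictero_borealis vs Glypto_elegans: 9
  Dendro_rubra vs Bracho_gracilis: 11
  Dendro_rubra vs Glypto_elegans: 15
  Bracho_gracilis vs Glypto_elegans: 11
The smallest is 6, between Ictero_borealis and Bracho_gracilis.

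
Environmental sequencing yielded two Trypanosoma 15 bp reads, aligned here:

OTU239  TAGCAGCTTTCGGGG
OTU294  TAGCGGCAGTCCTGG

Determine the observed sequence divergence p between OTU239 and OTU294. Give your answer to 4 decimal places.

0.3333

Mismatches occur at site 5 (A↔G), site 8 (T↔A), site 9 (T↔G), site 12 (G↔C), site 13 (G↔T).
There are 5 differences over 15 sites, so p = 5/15 = 0.3333.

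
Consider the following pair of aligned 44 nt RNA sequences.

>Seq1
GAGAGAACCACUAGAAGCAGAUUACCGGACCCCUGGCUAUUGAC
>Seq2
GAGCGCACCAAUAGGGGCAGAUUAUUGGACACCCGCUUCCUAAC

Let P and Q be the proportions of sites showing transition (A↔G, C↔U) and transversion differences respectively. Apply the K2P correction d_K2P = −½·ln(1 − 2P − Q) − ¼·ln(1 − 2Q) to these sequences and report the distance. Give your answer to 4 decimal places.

Differing sites — 4:A/C (Tv); 6:A/C (Tv); 11:C/A (Tv); 15:A/G (Ti); 16:A/G (Ti); 25:C/U (Ti); 26:C/U (Ti); 31:C/A (Tv); 34:U/C (Ti); 36:G/C (Tv); 37:C/U (Ti); 39:A/C (Tv); 40:U/C (Ti); 42:G/A (Ti).
Of the 14 differences, 8 transitions and 6 transversions over 44 sites: P = 8/44 = 0.181818, Q = 6/44 = 0.136364.
d = −0.5·ln(0.500000) − 0.25·ln(0.727272) = −0.5·(-0.693147) − 0.25·(-0.318455) = 0.4262.

0.4262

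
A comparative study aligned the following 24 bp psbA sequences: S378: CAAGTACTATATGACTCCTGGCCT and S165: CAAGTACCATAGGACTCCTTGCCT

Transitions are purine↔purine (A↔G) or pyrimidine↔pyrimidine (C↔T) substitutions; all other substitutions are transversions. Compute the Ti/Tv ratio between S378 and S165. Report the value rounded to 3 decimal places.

0.500

Differing sites — 8:T/C (Ti); 12:T/G (Tv); 20:G/T (Tv).
Of the 3 differences, 1 transition and 2 transversions, so Ti/Tv = 1/2 = 0.500.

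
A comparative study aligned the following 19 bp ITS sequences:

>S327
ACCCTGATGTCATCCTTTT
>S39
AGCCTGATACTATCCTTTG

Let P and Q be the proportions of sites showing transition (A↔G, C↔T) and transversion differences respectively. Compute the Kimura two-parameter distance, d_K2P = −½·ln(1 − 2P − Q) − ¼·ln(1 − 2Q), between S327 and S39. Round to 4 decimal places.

0.3324

Mismatches occur at site 2 (C→G, transversion), site 9 (G→A, transition), site 10 (T→C, transition), site 11 (C→T, transition), site 19 (T→G, transversion).
Of the 5 differences, 3 transitions and 2 transversions over 19 sites: P = 3/19 = 0.157895, Q = 2/19 = 0.105263.
d = −0.5·ln(0.578947) − 0.25·ln(0.789474) = −0.5·(-0.546544) − 0.25·(-0.236388) = 0.3324.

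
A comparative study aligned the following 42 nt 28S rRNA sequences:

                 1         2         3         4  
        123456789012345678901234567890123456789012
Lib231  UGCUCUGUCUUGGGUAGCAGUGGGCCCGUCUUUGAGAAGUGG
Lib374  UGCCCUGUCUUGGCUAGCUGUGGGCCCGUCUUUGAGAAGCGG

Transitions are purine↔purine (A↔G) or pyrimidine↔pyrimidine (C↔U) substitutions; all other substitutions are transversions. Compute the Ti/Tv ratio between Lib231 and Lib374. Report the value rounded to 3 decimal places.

1.000

Differing sites — 4:U/C (Ti); 14:G/C (Tv); 19:A/U (Tv); 40:U/C (Ti).
Of the 4 differences, 2 transitions and 2 transversions, so Ti/Tv = 2/2 = 1.000.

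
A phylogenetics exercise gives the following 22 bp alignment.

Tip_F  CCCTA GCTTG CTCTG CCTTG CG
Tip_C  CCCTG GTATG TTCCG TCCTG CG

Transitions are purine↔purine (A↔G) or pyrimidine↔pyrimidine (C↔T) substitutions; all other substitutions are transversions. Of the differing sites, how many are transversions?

1

Differing sites — 5:A/G (Ti); 7:C/T (Ti); 8:T/A (Tv); 11:C/T (Ti); 14:T/C (Ti); 16:C/T (Ti); 18:T/C (Ti).
Of the 7 differences, 6 transitions and 1 transversion, so the answer is 1.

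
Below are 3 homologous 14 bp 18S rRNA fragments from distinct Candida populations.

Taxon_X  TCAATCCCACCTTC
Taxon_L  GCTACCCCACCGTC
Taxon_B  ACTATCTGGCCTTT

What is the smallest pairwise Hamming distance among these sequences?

4

Pairwise Hamming distances:
  Taxon_X vs Taxon_L: 4
  Taxon_X vs Taxon_B: 6
  Taxon_L vs Taxon_B: 7
The smallest is 4, between Taxon_X and Taxon_L.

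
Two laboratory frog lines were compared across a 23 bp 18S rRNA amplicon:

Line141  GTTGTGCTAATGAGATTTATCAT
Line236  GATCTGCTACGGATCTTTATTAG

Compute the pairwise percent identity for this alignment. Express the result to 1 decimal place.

Mismatches occur at site 2 (T↔A), site 4 (G↔C), site 10 (A↔C), site 11 (T↔G), site 14 (G↔T), site 15 (A↔C), site 21 (C↔T), site 23 (T↔G).
15 of the 23 sites match, so the percent identity is 15/23 × 100 = 65.2%.

65.2%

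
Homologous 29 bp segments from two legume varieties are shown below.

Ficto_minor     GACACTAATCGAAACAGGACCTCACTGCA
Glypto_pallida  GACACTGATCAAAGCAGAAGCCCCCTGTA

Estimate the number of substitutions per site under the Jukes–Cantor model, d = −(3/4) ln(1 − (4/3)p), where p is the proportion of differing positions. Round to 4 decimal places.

0.3439

Mismatches occur at site 7 (A↔G), site 11 (G↔A), site 14 (A↔G), site 18 (G↔A), site 20 (C↔G), site 22 (T↔C), site 24 (A↔C), site 28 (C↔T).
p = 8/29 = 0.275862.
d = −0.75 · ln(1 − (4/3)·0.275862) = −0.75 · ln(0.632184) = −0.75 · (-0.458575) = 0.3439.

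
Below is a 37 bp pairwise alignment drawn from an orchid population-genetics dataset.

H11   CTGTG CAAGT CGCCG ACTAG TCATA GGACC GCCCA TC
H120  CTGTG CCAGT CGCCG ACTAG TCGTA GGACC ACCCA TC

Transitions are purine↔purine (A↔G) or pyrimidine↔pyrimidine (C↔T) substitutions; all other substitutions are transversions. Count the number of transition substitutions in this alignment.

The sequences differ at positions 7 (A/C, transversion), 23 (A/G, transition), 31 (G/A, transition).
Of the 3 differences, 2 transitions and 1 transversion, so the answer is 2.

2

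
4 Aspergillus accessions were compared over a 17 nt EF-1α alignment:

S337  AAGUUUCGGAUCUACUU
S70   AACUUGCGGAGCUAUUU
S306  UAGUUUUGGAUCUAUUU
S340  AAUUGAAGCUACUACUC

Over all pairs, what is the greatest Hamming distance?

Pairwise Hamming distances:
  S337 vs S70: 4
  S337 vs S306: 3
  S337 vs S340: 8
  S70 vs S306: 5
  S70 vs S340: 9
  S306 vs S340: 10
The largest is 10, between S306 and S340.

10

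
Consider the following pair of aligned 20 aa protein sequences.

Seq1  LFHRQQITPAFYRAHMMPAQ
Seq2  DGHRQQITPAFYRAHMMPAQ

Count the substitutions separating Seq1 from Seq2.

2

Differing sites — 1:L/D; 2:F/G.
That gives 2 mismatches out of 20 aligned sites, so the Hamming distance is 2.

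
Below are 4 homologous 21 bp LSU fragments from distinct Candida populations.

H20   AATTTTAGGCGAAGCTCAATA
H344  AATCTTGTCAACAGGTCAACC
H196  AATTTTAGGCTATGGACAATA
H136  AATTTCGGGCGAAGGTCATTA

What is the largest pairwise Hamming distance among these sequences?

11

Pairwise Hamming distances:
  H20 vs H344: 10
  H20 vs H196: 4
  H20 vs H136: 4
  H344 vs H196: 11
  H344 vs H136: 10
  H196 vs H136: 6
The largest is 11, between H344 and H196.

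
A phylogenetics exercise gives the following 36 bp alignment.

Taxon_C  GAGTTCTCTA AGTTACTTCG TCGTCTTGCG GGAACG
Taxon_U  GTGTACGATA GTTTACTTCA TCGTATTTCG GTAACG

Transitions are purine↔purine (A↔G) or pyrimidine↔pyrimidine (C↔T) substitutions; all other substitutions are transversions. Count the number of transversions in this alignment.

8

The sequences differ at positions 2 (A/T, transversion), 5 (T/A, transversion), 7 (T/G, transversion), 8 (C/A, transversion), 11 (A/G, transition), 12 (G/T, transversion), 20 (G/A, transition), 25 (C/A, transversion), 28 (G/T, transversion), 32 (G/T, transversion).
Of the 10 differences, 2 transitions and 8 transversions, so the answer is 8.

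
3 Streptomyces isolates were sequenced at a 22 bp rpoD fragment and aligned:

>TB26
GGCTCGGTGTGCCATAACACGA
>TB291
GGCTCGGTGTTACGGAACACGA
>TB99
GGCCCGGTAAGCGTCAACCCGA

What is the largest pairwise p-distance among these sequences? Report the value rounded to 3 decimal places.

Pairwise Hamming distances:
  TB26 vs TB291: 4
  TB26 vs TB99: 7
  TB291 vs TB99: 9
The largest is 9 mismatches, between TB291 and TB99; p = 9/22 = 0.409.

0.409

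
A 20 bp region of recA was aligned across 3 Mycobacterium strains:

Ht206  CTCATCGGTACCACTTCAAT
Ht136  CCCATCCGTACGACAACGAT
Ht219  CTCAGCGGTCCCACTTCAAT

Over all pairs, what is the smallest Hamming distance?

Pairwise Hamming distances:
  Ht206 vs Ht136: 6
  Ht206 vs Ht219: 2
  Ht136 vs Ht219: 8
The smallest is 2, between Ht206 and Ht219.

2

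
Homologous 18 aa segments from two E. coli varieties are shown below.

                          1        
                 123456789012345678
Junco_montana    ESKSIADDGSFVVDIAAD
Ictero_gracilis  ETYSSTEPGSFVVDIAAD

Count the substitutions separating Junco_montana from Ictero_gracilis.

Differing sites — 2:S/T; 3:K/Y; 5:I/S; 6:A/T; 7:D/E; 8:D/P.
That gives 6 mismatches out of 18 aligned sites, so the Hamming distance is 6.

6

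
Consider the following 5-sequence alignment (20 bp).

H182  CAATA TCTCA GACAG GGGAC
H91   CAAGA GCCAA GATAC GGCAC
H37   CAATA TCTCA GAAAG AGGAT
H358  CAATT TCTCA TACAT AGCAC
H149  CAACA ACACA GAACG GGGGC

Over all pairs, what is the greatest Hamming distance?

Pairwise Hamming distances:
  H182 vs H91: 7
  H182 vs H37: 3
  H182 vs H358: 5
  H182 vs H149: 6
  H91 vs H37: 9
  H91 vs H358: 9
  H91 vs H149: 9
  H37 vs H358: 6
  H37 vs H149: 7
  H358 vs H149: 11
The largest is 11, between H358 and H149.

11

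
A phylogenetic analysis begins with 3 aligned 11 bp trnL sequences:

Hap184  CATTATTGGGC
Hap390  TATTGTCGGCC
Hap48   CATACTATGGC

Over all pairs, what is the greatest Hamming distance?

6

Pairwise Hamming distances:
  Hap184 vs Hap390: 4
  Hap184 vs Hap48: 4
  Hap390 vs Hap48: 6
The largest is 6, between Hap390 and Hap48.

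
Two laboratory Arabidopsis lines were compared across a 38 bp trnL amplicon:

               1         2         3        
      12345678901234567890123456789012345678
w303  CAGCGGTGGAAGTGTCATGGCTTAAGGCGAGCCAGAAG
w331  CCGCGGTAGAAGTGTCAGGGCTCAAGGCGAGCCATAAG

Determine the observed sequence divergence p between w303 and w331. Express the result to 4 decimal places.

Mismatches occur at site 2 (A↔C), site 8 (G↔A), site 18 (T↔G), site 23 (T↔C), site 35 (G↔T).
There are 5 differences over 38 sites, so p = 5/38 = 0.1316.

0.1316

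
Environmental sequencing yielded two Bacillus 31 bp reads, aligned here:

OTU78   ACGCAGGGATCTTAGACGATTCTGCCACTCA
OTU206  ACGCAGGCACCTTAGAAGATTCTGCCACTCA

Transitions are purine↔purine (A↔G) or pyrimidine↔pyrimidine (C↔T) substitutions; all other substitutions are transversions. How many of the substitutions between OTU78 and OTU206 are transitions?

1

Mismatches occur at site 8 (G/C, transversion), site 10 (T/C, transition), site 17 (C/A, transversion).
Of the 3 differences, 1 transition and 2 transversions, so the answer is 1.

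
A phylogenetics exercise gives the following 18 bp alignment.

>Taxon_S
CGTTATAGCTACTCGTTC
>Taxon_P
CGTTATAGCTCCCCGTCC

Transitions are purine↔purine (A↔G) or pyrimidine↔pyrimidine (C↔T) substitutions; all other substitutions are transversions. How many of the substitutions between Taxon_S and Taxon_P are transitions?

The sequences differ at positions 11 (A/C, transversion), 13 (T/C, transition), 17 (T/C, transition).
Of the 3 differences, 2 transitions and 1 transversion, so the answer is 2.

2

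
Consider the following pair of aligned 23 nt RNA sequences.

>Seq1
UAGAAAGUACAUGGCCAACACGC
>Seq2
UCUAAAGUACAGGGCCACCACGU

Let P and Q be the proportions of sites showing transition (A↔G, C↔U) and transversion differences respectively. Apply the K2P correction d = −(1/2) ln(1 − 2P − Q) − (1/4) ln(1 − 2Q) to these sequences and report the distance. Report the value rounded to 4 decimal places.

Differing sites — 2:A/C (Tv); 3:G/U (Tv); 12:U/G (Tv); 18:A/C (Tv); 23:C/U (Ti).
Of the 5 differences, 1 transition and 4 transversions over 23 sites: P = 1/23 = 0.043478, Q = 4/23 = 0.173913.
d = −0.5·ln(0.739131) − 0.25·ln(0.652174) = −0.5·(-0.302280) − 0.25·(-0.427444) = 0.2580.

0.2580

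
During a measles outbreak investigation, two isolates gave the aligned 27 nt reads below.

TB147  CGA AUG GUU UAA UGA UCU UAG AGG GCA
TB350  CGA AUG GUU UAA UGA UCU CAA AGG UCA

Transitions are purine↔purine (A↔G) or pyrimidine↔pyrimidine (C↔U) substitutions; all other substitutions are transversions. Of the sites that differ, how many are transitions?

Mismatches occur at site 19 (U/C, transition), site 21 (G/A, transition), site 25 (G/U, transversion).
Of the 3 differences, 2 transitions and 1 transversion, so the answer is 2.

2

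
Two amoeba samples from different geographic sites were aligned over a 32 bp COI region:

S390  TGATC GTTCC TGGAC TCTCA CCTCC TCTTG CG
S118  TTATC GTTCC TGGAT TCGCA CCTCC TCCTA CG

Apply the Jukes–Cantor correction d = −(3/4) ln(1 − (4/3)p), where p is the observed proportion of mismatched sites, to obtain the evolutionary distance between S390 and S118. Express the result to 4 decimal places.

0.1752

The sequences differ at positions 2 (G/T), 15 (C/T), 18 (T/G), 28 (T/C), 30 (G/A).
p = 5/32 = 0.156250.
d = −0.75 · ln(1 − (4/3)·0.156250) = −0.75 · ln(0.791667) = −0.75 · (-0.233614) = 0.1752.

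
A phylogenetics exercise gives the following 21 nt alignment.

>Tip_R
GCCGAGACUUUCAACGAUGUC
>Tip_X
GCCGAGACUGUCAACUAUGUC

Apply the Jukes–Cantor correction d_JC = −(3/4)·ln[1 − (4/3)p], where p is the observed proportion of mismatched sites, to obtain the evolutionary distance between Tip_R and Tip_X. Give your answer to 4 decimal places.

The sequences differ at positions 10 (U/G), 16 (G/U).
p = 2/21 = 0.095238.
d = −0.75 · ln(1 − (4/3)·0.095238) = −0.75 · ln(0.873016) = −0.75 · (-0.135801) = 0.1019.

0.1019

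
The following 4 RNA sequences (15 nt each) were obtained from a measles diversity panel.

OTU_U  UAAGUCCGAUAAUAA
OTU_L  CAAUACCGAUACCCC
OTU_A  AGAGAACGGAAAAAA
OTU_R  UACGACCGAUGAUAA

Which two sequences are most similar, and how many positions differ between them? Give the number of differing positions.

3

Pairwise Hamming distances:
  OTU_U vs OTU_L: 7
  OTU_U vs OTU_A: 7
  OTU_U vs OTU_R: 3
  OTU_L vs OTU_A: 10
  OTU_L vs OTU_R: 8
  OTU_A vs OTU_R: 8
The smallest is 3, between OTU_U and OTU_R.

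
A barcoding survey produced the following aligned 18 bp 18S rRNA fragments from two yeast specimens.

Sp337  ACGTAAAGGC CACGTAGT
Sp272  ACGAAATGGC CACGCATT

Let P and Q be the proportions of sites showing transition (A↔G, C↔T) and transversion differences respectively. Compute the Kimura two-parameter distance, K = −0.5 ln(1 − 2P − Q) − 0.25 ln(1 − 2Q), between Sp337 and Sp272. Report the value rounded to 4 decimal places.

0.2641

Differing sites — 4:T/A (Tv); 7:A/T (Tv); 15:T/C (Ti); 17:G/T (Tv).
Of the 4 differences, 1 transition and 3 transversions over 18 sites: P = 1/18 = 0.055556, Q = 3/18 = 0.166667.
d = −0.5·ln(0.722221) − 0.25·ln(0.666666) = −0.5·(-0.325424) − 0.25·(-0.405466) = 0.2641.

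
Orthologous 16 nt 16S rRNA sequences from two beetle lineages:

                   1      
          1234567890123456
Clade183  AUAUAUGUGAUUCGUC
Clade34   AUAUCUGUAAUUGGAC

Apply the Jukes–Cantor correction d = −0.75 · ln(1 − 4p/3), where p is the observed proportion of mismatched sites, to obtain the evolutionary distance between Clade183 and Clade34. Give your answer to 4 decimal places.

0.3041

Differing sites — 5:A/C; 9:G/A; 13:C/G; 15:U/A.
p = 4/16 = 0.250000.
d = −0.75 · ln(1 − (4/3)·0.250000) = −0.75 · ln(0.666667) = −0.75 · (-0.405465) = 0.3041.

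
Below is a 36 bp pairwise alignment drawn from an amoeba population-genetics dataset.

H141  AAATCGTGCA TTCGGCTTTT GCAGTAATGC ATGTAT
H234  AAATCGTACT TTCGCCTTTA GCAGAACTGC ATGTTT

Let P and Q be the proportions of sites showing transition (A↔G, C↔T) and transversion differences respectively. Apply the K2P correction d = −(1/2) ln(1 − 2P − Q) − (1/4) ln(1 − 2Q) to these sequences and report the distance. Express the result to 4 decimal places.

0.2270

Differing sites — 8:G/A (Ti); 10:A/T (Tv); 15:G/C (Tv); 20:T/A (Tv); 25:T/A (Tv); 27:A/C (Tv); 35:A/T (Tv).
Of the 7 differences, 1 transition and 6 transversions over 36 sites: P = 1/36 = 0.027778, Q = 6/36 = 0.166667.
d = −0.5·ln(0.777777) − 0.25·ln(0.666666) = −0.5·(-0.251315) − 0.25·(-0.405466) = 0.2270.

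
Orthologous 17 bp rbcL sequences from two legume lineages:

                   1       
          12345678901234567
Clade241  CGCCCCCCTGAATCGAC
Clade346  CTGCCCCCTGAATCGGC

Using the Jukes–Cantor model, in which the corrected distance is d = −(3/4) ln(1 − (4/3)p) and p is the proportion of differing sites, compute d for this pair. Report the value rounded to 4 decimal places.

Differing sites — 2:G/T; 3:C/G; 16:A/G.
p = 3/17 = 0.176471.
d = −0.75 · ln(1 − (4/3)·0.176471) = −0.75 · ln(0.764705) = −0.75 · (-0.268265) = 0.2012.

0.2012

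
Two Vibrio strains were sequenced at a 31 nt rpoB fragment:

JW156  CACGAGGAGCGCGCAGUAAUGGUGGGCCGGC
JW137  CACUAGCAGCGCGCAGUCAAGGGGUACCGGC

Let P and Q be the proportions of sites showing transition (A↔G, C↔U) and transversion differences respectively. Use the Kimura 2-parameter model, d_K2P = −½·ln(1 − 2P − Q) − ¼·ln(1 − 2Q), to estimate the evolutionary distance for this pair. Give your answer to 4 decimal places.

0.2716

The sequences differ at positions 4 (G/U, transversion), 7 (G/C, transversion), 18 (A/C, transversion), 20 (U/A, transversion), 23 (U/G, transversion), 25 (G/U, transversion), 26 (G/A, transition).
Of the 7 differences, 1 transition and 6 transversions over 31 sites: P = 1/31 = 0.032258, Q = 6/31 = 0.193548.
d = −0.5·ln(0.741936) − 0.25·ln(0.612904) = −0.5·(-0.298492) − 0.25·(-0.489547) = 0.2716.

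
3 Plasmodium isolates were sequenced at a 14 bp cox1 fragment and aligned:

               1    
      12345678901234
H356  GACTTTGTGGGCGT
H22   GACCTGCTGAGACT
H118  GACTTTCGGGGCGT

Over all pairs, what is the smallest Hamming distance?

Pairwise Hamming distances:
  H356 vs H22: 6
  H356 vs H118: 2
  H22 vs H118: 6
The smallest is 2, between H356 and H118.

2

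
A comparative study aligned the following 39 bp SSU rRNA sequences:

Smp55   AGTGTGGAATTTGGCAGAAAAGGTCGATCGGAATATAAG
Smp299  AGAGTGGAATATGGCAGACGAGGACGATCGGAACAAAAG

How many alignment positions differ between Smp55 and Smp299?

Mismatches occur at site 3 (T→A), site 11 (T→A), site 19 (A→C), site 20 (A→G), site 24 (T→A), site 34 (T→C), site 36 (T→A).
That gives 7 mismatches out of 39 aligned sites, so the Hamming distance is 7.

7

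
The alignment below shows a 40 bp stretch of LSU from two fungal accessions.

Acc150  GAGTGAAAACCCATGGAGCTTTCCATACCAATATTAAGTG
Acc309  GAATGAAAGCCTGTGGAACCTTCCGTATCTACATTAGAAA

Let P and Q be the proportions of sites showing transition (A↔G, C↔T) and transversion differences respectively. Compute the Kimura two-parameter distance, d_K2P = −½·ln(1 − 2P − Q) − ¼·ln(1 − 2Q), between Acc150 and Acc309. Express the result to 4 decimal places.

0.5513

Differing sites — 3:G/A (Ti); 9:A/G (Ti); 12:C/T (Ti); 13:A/G (Ti); 18:G/A (Ti); 20:T/C (Ti); 25:A/G (Ti); 28:C/T (Ti); 30:A/T (Tv); 32:T/C (Ti); 37:A/G (Ti); 38:G/A (Ti); 39:T/A (Tv); 40:G/A (Ti).
Of the 14 differences, 12 transitions and 2 transversions over 40 sites: P = 12/40 = 0.300000, Q = 2/40 = 0.050000.
d = −0.5·ln(0.350000) − 0.25·ln(0.900000) = −0.5·(-1.049822) − 0.25·(-0.105361) = 0.5513.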